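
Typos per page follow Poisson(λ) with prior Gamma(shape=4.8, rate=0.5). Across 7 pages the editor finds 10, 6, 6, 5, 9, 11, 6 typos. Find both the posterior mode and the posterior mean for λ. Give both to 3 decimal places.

MAP = 7.573; posterior mean = 7.707

Σ counts = 53. Posterior: Gamma(shape = 4.8+53 = 57.8, rate = 0.5+7 = 7.5).
Mode = (α−1)/β = 56.8/7.5 = 7.573.
Mean = α/β = 57.8/7.5 = 7.707.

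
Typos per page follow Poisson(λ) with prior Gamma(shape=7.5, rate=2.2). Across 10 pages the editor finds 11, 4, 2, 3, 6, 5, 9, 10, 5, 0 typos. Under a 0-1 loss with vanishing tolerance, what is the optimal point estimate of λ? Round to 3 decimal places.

Σ counts = 55. Posterior: Gamma(shape = 7.5+55 = 62.5, rate = 2.2+10 = 12.2).
Mode = (α−1)/β = 61.5/12.2 = 5.041.
Mean = α/β = 62.5/12.2 = 5.123.
This is the posterior mode — the MAP estimate.

5.041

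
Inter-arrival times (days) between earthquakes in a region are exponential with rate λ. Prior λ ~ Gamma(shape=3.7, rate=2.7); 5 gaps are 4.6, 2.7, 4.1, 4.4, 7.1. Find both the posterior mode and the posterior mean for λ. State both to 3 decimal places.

λ_MAP = 0.301, E[λ|data] = 0.340

Σ times = 22.9. Posterior: Gamma(shape = 3.7+5 = 8.7, rate = 2.7+22.9 = 25.6).
Mode = (α−1)/β = 7.7/25.6 = 0.301.
Mean = α/β = 8.7/25.6 = 0.340.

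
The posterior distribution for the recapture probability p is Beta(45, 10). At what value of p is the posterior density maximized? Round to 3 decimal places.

Mode = (45−1)/(45+10−2) = 44/53 = 0.830.
Mean = 45/(45+10) = 45/55 = 0.818.
This is the posterior mode — the MAP estimate.

0.830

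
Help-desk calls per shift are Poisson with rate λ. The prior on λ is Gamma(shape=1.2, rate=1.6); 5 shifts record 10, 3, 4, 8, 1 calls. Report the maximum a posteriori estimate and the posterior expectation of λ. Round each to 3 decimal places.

λ_MAP = 3.970, E[λ|data] = 4.121

Σ counts = 26. Posterior: Gamma(shape = 1.2+26 = 27.2, rate = 1.6+5 = 6.6).
Mode = (α−1)/β = 26.2/6.6 = 3.970.
Mean = α/β = 27.2/6.6 = 4.121.
The posterior is right-skewed, so the mean exceeds the mode.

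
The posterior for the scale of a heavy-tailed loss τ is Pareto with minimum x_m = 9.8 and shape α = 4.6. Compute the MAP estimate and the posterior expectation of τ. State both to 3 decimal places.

The Pareto density is strictly decreasing on [x_m, ∞), so the mode is x_m = 9.800.
Mean = α·x_m/(α−1) = 4.6·9.8/3.6 = 12.522.
Mean > mode: the posterior has a right tail.

MAP estimate = 9.800, posterior expectation = 12.522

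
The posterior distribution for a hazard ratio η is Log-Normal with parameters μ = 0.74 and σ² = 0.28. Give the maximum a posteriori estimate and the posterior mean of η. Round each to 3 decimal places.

Mode = exp(μ − σ²) = exp(0.46) = 1.584.
Mean = exp(μ + σ²/2) = exp(0.880) = 2.411.
The posterior is right-skewed, so the mean exceeds the mode.

MAP = 1.584, posterior mean = 2.411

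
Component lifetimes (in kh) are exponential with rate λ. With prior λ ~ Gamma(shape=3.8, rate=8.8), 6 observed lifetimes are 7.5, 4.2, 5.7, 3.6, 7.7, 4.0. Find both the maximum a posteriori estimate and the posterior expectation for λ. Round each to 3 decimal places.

Σ times = 32.7. Posterior: Gamma(shape = 3.8+6 = 9.8, rate = 8.8+32.7 = 41.5).
Mode = (α−1)/β = 8.8/41.5 = 0.212.
Mean = α/β = 9.8/41.5 = 0.236.

MAP = 0.212; posterior mean = 0.236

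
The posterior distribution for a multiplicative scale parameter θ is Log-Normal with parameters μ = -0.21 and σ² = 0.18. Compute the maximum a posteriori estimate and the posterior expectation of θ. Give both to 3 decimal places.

MAP = 0.677; posterior mean = 0.887

Mode = exp(μ − σ²) = exp(-0.39) = 0.677.
Mean = exp(μ + σ²/2) = exp(-0.120) = 0.887.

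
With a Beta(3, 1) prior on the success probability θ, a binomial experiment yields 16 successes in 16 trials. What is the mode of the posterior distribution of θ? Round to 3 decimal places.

1.000

Posterior: Beta(3+16, 1+0) = Beta(19, 1).
Since β = 1 ≤ 1 and α > 1, the Beta density is monotone increasing on [0,1]; the mode is at 1.
Mean = 19/(19+1) = 0.950.
This is the posterior mode — the MAP estimate.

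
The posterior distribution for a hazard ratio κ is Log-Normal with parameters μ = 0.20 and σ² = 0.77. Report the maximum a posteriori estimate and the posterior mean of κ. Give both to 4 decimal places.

MAP: 0.5655. Posterior mean: 1.7950.

Mode = exp(μ − σ²) = exp(-0.57) = 0.5655.
Mean = exp(μ + σ²/2) = exp(0.585) = 1.7950.
The mean is pulled above the mode by the posterior's right skew.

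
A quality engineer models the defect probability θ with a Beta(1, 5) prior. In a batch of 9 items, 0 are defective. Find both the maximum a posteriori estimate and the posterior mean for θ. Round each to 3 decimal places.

Posterior: Beta(1+0, 5+9) = Beta(1, 14).
Since α = 1 ≤ 1 and β > 1, the Beta density is monotone decreasing on [0,1]; the mode is at 0.
Mean = 1/(1+14) = 0.067.
The posterior is right-skewed, so the mean exceeds the mode.

MAP = 0.000; posterior mean = 0.067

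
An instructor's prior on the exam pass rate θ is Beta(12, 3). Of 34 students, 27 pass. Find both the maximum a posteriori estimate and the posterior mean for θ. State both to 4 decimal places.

MAP = 0.8085, posterior mean = 0.7959

Posterior: Beta(12+27, 3+7) = Beta(39, 10).
Mode = (39−1)/(39+10−2) = 38/47 = 0.8085.
Mean = 39/(39+10) = 39/49 = 0.7959.
Mode > mean: the posterior has a left tail.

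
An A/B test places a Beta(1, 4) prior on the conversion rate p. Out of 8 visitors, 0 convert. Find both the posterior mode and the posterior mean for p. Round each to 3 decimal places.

Posterior: Beta(1+0, 4+8) = Beta(1, 12).
Since α = 1 ≤ 1 and β > 1, the Beta density is monotone decreasing on [0,1]; the mode is at 0.
Mean = 1/(1+12) = 0.077.
The posterior is right-skewed, so the mean exceeds the mode.

posterior mode = 0.000, posterior mean = 0.077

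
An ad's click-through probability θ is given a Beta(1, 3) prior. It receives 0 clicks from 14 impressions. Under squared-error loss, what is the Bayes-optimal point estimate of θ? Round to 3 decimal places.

0.056

Posterior: Beta(1+0, 3+14) = Beta(1, 17).
Since α = 1 ≤ 1 and β > 1, the Beta density is monotone decreasing on [0,1]; the mode is at 0.
Mean = 1/(1+17) = 0.056.
Squared-error loss ⇒ the optimal estimator is the posterior mean.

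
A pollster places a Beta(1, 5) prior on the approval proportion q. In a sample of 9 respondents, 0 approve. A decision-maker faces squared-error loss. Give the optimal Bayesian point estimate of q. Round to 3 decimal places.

Posterior: Beta(1+0, 5+9) = Beta(1, 14).
Since α = 1 ≤ 1 and β > 1, the Beta density is monotone decreasing on [0,1]; the mode is at 0.
Mean = 1/(1+14) = 0.067.
Squared-error loss ⇒ the optimal estimator is the posterior mean.

0.067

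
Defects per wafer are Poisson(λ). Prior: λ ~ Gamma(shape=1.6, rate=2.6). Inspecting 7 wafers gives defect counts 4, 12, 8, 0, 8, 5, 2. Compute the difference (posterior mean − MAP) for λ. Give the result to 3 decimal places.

0.104

Σ counts = 39. Posterior: Gamma(shape = 1.6+39 = 40.6, rate = 2.6+7 = 9.6).
Mode = (α−1)/β = 39.6/9.6 = 4.125.
Mean = α/β = 40.6/9.6 = 4.229.
Difference = 4.229 − 4.125 = 0.104.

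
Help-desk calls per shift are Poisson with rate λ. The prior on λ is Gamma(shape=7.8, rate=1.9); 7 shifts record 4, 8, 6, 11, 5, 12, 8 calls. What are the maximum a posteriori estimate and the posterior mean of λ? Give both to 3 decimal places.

Σ counts = 54. Posterior: Gamma(shape = 7.8+54 = 61.8, rate = 1.9+7 = 8.9).
Mode = (α−1)/β = 60.8/8.9 = 6.831.
Mean = α/β = 61.8/8.9 = 6.944.

MAP: 6.831. Posterior mean: 6.944.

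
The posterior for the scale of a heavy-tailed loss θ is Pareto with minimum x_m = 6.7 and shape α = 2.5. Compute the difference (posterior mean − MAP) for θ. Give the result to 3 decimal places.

The Pareto density is strictly decreasing on [x_m, ∞), so the mode is x_m = 6.700.
Mean = α·x_m/(α−1) = 2.5·6.7/1.5 = 11.167.
Difference = 11.167 − 6.700 = 4.467.
Right-skewed posterior ⇒ mode < mean.

4.467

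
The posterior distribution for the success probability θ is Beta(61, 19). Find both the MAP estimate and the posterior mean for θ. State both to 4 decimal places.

θ_MAP = 0.7692, E[θ|data] = 0.7625

Mode = (61−1)/(61+19−2) = 60/78 = 0.7692.
Mean = 61/(61+19) = 61/80 = 0.7625.
Mode > mean: the posterior has a left tail.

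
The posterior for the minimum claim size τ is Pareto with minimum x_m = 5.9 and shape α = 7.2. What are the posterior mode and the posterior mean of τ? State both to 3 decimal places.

The Pareto density is strictly decreasing on [x_m, ∞), so the mode is x_m = 5.900.
Mean = α·x_m/(α−1) = 7.2·5.9/6.2 = 6.852.

MAP = 5.900, posterior mean = 6.852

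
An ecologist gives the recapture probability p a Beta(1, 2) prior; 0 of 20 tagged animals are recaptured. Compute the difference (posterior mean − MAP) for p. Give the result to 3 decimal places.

0.043

Posterior: Beta(1+0, 2+20) = Beta(1, 22).
Since α = 1 ≤ 1 and β > 1, the Beta density is monotone decreasing on [0,1]; the mode is at 0.
Mean = 1/(1+22) = 0.043.
Difference = 0.043 − 0.000 = 0.043.
The mean is pulled above the mode by the posterior's right skew.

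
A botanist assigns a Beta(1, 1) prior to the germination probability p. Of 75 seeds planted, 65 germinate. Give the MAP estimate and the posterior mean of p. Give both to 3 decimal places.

Posterior: Beta(1+65, 1+10) = Beta(66, 11).
Mode = (66−1)/(66+11−2) = 65/75 = 0.867.
Mean = 66/(66+11) = 66/77 = 0.857.
Left-skewed posterior ⇒ mean < mode.

MAP = 0.867, posterior mean = 0.857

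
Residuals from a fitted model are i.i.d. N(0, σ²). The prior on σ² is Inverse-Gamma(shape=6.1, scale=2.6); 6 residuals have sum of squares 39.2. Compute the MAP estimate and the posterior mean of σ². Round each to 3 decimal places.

Posterior: Inverse-Gamma(shape = 6.1+6/2 = 9.1, scale = 2.6+39.2/2 = 22.2).
Mode = β/(α+1) = 22.2/10.1 = 2.198.
Mean = β/(α−1) = 22.2/8.1 = 2.741.
The posterior is right-skewed, so the mean exceeds the mode.

MAP: 2.198. Posterior mean: 2.741.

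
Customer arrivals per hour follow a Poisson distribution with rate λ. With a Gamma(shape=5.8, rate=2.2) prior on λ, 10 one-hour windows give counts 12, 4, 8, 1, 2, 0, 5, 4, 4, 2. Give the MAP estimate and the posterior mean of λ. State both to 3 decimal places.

MAP = 3.836, posterior mean = 3.918

Σ counts = 42. Posterior: Gamma(shape = 5.8+42 = 47.8, rate = 2.2+10 = 12.2).
Mode = (α−1)/β = 46.8/12.2 = 3.836.
Mean = α/β = 47.8/12.2 = 3.918.
The mean is pulled above the mode by the posterior's right skew.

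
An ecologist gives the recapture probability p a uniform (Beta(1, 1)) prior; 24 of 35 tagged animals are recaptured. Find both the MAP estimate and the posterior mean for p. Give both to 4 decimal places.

MAP estimate = 0.6857, posterior mean = 0.6757

Posterior: Beta(1+24, 1+11) = Beta(25, 12).
Mode = (25−1)/(25+12−2) = 24/35 = 0.6857.
With a flat prior the MAP equals the MLE, 24/35.
Mean = 25/(25+12) = 25/37 = 0.6757.
The mean is pulled below the mode by the posterior's left skew.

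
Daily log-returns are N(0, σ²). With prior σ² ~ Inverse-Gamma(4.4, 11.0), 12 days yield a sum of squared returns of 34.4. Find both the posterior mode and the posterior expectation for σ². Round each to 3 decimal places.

MAP: 2.474. Posterior mean: 3.000.

Posterior: Inverse-Gamma(shape = 4.4+12/2 = 10.4, scale = 11.0+34.4/2 = 28.2).
Mode = β/(α+1) = 28.2/11.4 = 2.474.
Mean = β/(α−1) = 28.2/9.4 = 3.000.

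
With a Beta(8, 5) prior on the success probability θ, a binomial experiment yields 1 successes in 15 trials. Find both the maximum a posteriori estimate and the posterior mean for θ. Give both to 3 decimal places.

MAP = 0.308; posterior mean = 0.321

Posterior: Beta(8+1, 5+14) = Beta(9, 19).
Mode = (9−1)/(9+19−2) = 8/26 = 0.308.
Mean = 9/(9+19) = 9/28 = 0.321.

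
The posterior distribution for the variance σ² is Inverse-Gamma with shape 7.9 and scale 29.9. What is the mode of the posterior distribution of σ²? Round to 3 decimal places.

3.360

Mode = β/(α+1) = 29.9/8.9 = 3.360.
Mean = β/(α−1) = 29.9/6.9 = 4.333.
This is the posterior mode — the MAP estimate.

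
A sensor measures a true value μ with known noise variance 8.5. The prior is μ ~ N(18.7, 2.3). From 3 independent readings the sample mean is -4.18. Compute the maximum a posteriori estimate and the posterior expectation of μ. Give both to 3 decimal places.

Posterior for μ is Normal. Precision-weighted mean: (1/2.3·18.7 + 3/8.5·-4.18) / (1/2.3 + 3/8.5) = 8.449.
A Normal posterior is symmetric, so mode = mean.

MAP = 8.449, posterior mean = 8.449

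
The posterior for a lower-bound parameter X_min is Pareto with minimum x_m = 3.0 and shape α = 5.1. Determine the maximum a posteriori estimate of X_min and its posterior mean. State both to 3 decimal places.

maximum a posteriori estimate = 3.000, posterior mean = 3.732

The Pareto density is strictly decreasing on [x_m, ∞), so the mode is x_m = 3.000.
Mean = α·x_m/(α−1) = 5.1·3.0/4.1 = 3.732.
Right-skewed posterior ⇒ mode < mean.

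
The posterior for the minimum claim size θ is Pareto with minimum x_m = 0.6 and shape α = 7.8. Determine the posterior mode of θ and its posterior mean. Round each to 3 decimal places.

The Pareto density is strictly decreasing on [x_m, ∞), so the mode is x_m = 0.600.
Mean = α·x_m/(α−1) = 7.8·0.6/6.8 = 0.688.

posterior mode = 0.600, posterior mean = 0.688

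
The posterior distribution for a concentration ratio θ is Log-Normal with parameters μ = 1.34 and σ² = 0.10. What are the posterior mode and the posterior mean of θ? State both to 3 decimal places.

Mode = exp(μ − σ²) = exp(1.24) = 3.456.
Mean = exp(μ + σ²/2) = exp(1.390) = 4.015.

posterior mode = 3.456, posterior mean = 4.015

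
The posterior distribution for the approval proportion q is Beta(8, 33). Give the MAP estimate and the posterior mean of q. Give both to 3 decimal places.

Mode = (8−1)/(8+33−2) = 7/39 = 0.179.
Mean = 8/(8+33) = 8/41 = 0.195.
Right-skewed posterior ⇒ mode < mean.

MAP = 0.179, posterior mean = 0.195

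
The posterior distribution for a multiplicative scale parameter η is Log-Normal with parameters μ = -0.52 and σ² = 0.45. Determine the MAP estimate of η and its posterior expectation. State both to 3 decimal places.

MAP = 0.379, posterior mean = 0.745

Mode = exp(μ − σ²) = exp(-0.97) = 0.379.
Mean = exp(μ + σ²/2) = exp(-0.295) = 0.745.
The posterior is right-skewed, so the mean exceeds the mode.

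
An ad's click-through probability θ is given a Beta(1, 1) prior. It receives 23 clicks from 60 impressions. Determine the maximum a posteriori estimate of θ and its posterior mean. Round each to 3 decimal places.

MAP = 0.383, posterior mean = 0.387

Posterior: Beta(1+23, 1+37) = Beta(24, 38).
Mode = (24−1)/(24+38−2) = 23/60 = 0.383.
With a flat prior the MAP equals the MLE, 23/60.
Mean = 24/(24+38) = 24/62 = 0.387.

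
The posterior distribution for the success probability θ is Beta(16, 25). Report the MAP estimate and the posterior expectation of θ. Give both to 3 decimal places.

MAP estimate = 0.385, posterior expectation = 0.390

Mode = (16−1)/(16+25−2) = 15/39 = 0.385.
Mean = 16/(16+25) = 16/41 = 0.390.
The mean is pulled above the mode by the posterior's right skew.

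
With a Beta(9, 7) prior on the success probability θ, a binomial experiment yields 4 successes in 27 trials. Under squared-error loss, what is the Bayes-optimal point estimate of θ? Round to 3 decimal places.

0.302

Posterior: Beta(9+4, 7+23) = Beta(13, 30).
Mode = (13−1)/(13+30−2) = 12/41 = 0.293.
Mean = 13/(13+30) = 13/43 = 0.302.
Squared-error loss ⇒ the optimal estimator is the posterior mean.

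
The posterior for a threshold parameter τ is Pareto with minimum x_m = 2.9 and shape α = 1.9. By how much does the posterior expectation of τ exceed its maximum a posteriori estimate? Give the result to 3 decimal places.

3.222

The Pareto density is strictly decreasing on [x_m, ∞), so the mode is x_m = 2.900.
Mean = α·x_m/(α−1) = 1.9·2.9/0.9 = 6.122.
Difference = 6.122 − 2.900 = 3.222.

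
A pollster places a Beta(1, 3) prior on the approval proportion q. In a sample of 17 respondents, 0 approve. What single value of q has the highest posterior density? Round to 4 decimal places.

0.0000

Posterior: Beta(1+0, 3+17) = Beta(1, 20).
Since α = 1 ≤ 1 and β > 1, the Beta density is monotone decreasing on [0,1]; the mode is at 0.
Mean = 1/(1+20) = 0.0476.
This is the posterior mode — the MAP estimate.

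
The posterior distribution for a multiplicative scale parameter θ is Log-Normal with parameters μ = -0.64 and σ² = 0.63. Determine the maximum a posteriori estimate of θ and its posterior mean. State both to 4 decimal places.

MAP = 0.2808, posterior mean = 0.7225

Mode = exp(μ − σ²) = exp(-1.27) = 0.2808.
Mean = exp(μ + σ²/2) = exp(-0.325) = 0.7225.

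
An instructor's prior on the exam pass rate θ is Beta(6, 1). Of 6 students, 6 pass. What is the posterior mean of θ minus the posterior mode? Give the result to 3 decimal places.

-0.077

Posterior: Beta(6+6, 1+0) = Beta(12, 1).
Since β = 1 ≤ 1 and α > 1, the Beta density is monotone increasing on [0,1]; the mode is at 1.
Mean = 12/(12+1) = 0.923.
Difference = 0.923 − 1.000 = -0.077.
The posterior is left-skewed, so the mode exceeds the mean.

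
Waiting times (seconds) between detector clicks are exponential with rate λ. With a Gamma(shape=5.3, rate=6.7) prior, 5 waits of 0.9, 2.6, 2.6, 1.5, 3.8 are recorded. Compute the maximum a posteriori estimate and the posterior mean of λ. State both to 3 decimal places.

Σ times = 11.4. Posterior: Gamma(shape = 5.3+5 = 10.3, rate = 6.7+11.4 = 18.1).
Mode = (α−1)/β = 9.3/18.1 = 0.514.
Mean = α/β = 10.3/18.1 = 0.569.

MAP = 0.514; posterior mean = 0.569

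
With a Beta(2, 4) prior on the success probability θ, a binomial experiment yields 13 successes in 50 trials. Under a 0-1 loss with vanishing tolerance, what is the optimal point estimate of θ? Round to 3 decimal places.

0.259

Posterior: Beta(2+13, 4+37) = Beta(15, 41).
Mode = (15−1)/(15+41−2) = 14/54 = 0.259.
Mean = 15/(15+41) = 15/56 = 0.268.
This is the posterior mode — the MAP estimate.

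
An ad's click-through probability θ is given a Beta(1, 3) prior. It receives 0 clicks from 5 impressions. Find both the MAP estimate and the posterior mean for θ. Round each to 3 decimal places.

θ_MAP = 0.000, E[θ|data] = 0.111

Posterior: Beta(1+0, 3+5) = Beta(1, 8).
Since α = 1 ≤ 1 and β > 1, the Beta density is monotone decreasing on [0,1]; the mode is at 0.
Mean = 1/(1+8) = 0.111.
The posterior is right-skewed, so the mean exceeds the mode.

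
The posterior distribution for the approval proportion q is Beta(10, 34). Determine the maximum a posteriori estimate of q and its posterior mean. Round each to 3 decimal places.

Mode = (10−1)/(10+34−2) = 9/42 = 0.214.
Mean = 10/(10+34) = 10/44 = 0.227.

MAP = 0.214, posterior mean = 0.227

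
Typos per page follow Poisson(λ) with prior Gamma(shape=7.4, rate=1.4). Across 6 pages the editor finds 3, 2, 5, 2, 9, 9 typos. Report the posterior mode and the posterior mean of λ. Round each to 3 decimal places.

MAP = 4.919; posterior mean = 5.054

Σ counts = 30. Posterior: Gamma(shape = 7.4+30 = 37.4, rate = 1.4+6 = 7.4).
Mode = (α−1)/β = 36.4/7.4 = 4.919.
Mean = α/β = 37.4/7.4 = 5.054.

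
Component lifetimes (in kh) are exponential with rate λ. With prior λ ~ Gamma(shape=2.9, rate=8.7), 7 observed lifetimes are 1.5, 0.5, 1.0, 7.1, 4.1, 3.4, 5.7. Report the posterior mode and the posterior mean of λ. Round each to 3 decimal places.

MAP: 0.278. Posterior mean: 0.309.

Σ times = 23.3. Posterior: Gamma(shape = 2.9+7 = 9.9, rate = 8.7+23.3 = 32.0).
Mode = (α−1)/β = 8.9/32.0 = 0.278.
Mean = α/β = 9.9/32.0 = 0.309.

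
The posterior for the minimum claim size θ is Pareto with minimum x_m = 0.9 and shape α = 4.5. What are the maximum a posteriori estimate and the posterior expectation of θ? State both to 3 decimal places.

MAP: 0.900. Posterior mean: 1.157.

The Pareto density is strictly decreasing on [x_m, ∞), so the mode is x_m = 0.900.
Mean = α·x_m/(α−1) = 4.5·0.9/3.5 = 1.157.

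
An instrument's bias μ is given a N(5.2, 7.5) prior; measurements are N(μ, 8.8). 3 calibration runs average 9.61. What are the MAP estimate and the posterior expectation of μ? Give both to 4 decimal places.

μ_MAP = 8.3701, E[μ|data] = 8.3701

Posterior for μ is Normal. Precision-weighted mean: (1/7.5·5.2 + 3/8.8·9.61) / (1/7.5 + 3/8.8) = 8.3701.
A Normal posterior is symmetric, so mode = mean.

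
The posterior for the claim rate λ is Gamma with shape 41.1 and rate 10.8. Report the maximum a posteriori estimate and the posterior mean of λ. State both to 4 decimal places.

Mode = (α−1)/β = 40.1/10.8 = 3.7130.
Mean = α/β = 41.1/10.8 = 3.8056.

MAP = 3.7130; posterior mean = 3.8056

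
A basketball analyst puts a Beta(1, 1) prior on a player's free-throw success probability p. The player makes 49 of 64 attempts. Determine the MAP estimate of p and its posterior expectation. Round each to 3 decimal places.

Posterior: Beta(1+49, 1+15) = Beta(50, 16).
Mode = (50−1)/(50+16−2) = 49/64 = 0.766.
Mean = 50/(50+16) = 50/66 = 0.758.
Mode > mean: the posterior has a left tail.

MAP: 0.766. Posterior mean: 0.758.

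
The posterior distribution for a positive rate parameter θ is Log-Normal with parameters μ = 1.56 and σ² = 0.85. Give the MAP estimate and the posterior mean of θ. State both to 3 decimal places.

θ_MAP = 2.034, E[θ|data] = 7.279

Mode = exp(μ − σ²) = exp(0.71) = 2.034.
Mean = exp(μ + σ²/2) = exp(1.985) = 7.279.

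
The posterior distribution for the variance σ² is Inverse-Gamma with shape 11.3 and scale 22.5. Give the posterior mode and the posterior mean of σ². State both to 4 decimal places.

posterior mode = 1.8293, posterior mean = 2.1845

Mode = β/(α+1) = 22.5/12.3 = 1.8293.
Mean = β/(α−1) = 22.5/10.3 = 2.1845.
Right-skewed posterior ⇒ mode < mean.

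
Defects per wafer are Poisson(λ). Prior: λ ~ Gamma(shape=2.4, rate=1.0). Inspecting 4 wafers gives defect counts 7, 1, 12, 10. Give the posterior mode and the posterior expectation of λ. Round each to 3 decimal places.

Σ counts = 30. Posterior: Gamma(shape = 2.4+30 = 32.4, rate = 1.0+4 = 5.0).
Mode = (α−1)/β = 31.4/5.0 = 6.280.
Mean = α/β = 32.4/5.0 = 6.480.
The posterior is right-skewed, so the mean exceeds the mode.

MAP = 6.280; posterior mean = 6.480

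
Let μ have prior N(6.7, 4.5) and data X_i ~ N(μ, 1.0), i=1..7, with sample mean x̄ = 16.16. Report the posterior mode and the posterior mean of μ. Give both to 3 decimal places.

Posterior for μ is Normal. Precision-weighted mean: (1/4.5·6.7 + 7/1.0·16.16) / (1/4.5 + 7/1.0) = 15.869.
A Normal posterior is symmetric, so mode = mean.

MAP: 15.869. Posterior mean: 15.869.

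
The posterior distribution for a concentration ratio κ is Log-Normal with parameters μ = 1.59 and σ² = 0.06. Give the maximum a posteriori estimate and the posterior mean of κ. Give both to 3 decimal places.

Mode = exp(μ − σ²) = exp(1.53) = 4.618.
Mean = exp(μ + σ²/2) = exp(1.620) = 5.053.

MAP = 4.618, posterior mean = 5.053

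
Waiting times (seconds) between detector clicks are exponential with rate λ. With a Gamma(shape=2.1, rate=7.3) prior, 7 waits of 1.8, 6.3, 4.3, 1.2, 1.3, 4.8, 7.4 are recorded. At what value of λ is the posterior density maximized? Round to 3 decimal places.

Σ times = 27.1. Posterior: Gamma(shape = 2.1+7 = 9.1, rate = 7.3+27.1 = 34.4).
Mode = (α−1)/β = 8.1/34.4 = 0.235.
Mean = α/β = 9.1/34.4 = 0.265.
This is the posterior mode — the MAP estimate.

0.235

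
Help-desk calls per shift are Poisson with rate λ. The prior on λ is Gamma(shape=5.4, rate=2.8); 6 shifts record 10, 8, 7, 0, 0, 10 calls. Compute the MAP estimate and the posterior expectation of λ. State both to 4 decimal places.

Σ counts = 35. Posterior: Gamma(shape = 5.4+35 = 40.4, rate = 2.8+6 = 8.8).
Mode = (α−1)/β = 39.4/8.8 = 4.4773.
Mean = α/β = 40.4/8.8 = 4.5909.

MAP: 4.4773. Posterior mean: 4.5909.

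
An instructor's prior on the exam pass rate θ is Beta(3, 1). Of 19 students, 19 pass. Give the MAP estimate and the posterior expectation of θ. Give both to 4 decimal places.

MAP estimate = 1.0000, posterior expectation = 0.9565

Posterior: Beta(3+19, 1+0) = Beta(22, 1).
Since β = 1 ≤ 1 and α > 1, the Beta density is monotone increasing on [0,1]; the mode is at 1.
Mean = 22/(22+1) = 0.9565.
The mean is pulled below the mode by the posterior's left skew.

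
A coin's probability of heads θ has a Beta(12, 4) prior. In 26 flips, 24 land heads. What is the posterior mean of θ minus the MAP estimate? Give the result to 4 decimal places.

Posterior: Beta(12+24, 4+2) = Beta(36, 6).
Mode = (36−1)/(36+6−2) = 35/40 = 0.8750.
Mean = 36/(36+6) = 36/42 = 0.8571.
Difference = 0.8571 − 0.8750 = -0.0179.
Left-skewed posterior ⇒ mean < mode.

-0.0179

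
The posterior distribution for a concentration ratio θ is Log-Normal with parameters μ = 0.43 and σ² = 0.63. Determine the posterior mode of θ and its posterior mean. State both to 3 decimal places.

MAP: 0.819. Posterior mean: 2.106.

Mode = exp(μ − σ²) = exp(-0.20) = 0.819.
Mean = exp(μ + σ²/2) = exp(0.745) = 2.106.
Right-skewed posterior ⇒ mode < mean.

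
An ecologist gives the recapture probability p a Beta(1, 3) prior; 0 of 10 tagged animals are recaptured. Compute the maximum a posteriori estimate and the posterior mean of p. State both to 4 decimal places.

Posterior: Beta(1+0, 3+10) = Beta(1, 13).
Since α = 1 ≤ 1 and β > 1, the Beta density is monotone decreasing on [0,1]; the mode is at 0.
Mean = 1/(1+13) = 0.0714.

MAP: 0.0000. Posterior mean: 0.0714.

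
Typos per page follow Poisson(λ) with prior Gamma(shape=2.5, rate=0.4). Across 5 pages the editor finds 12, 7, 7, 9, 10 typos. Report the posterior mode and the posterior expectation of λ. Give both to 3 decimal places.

Σ counts = 45. Posterior: Gamma(shape = 2.5+45 = 47.5, rate = 0.4+5 = 5.4).
Mode = (α−1)/β = 46.5/5.4 = 8.611.
Mean = α/β = 47.5/5.4 = 8.796.

MAP = 8.611; posterior mean = 8.796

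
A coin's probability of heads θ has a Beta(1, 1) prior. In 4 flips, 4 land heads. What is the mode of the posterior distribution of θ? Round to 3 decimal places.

1.000

Posterior: Beta(1+4, 1+0) = Beta(5, 1).
Since β = 1 ≤ 1 and α > 1, the Beta density is monotone increasing on [0,1]; the mode is at 1.
Mean = 5/(5+1) = 0.833.
This is the posterior mode — the MAP estimate.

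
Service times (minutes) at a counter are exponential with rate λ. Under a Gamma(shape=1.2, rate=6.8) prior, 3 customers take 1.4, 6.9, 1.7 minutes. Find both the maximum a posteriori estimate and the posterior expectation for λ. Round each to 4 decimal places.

Σ times = 10.0. Posterior: Gamma(shape = 1.2+3 = 4.2, rate = 6.8+10.0 = 16.8).
Mode = (α−1)/β = 3.2/16.8 = 0.1905.
Mean = α/β = 4.2/16.8 = 0.2500.

MAP = 0.1905, posterior mean = 0.2500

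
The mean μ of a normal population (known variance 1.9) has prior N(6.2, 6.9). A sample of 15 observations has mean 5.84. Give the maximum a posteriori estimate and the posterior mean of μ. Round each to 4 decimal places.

MAP = 5.8465; posterior mean = 5.8465

Posterior for μ is Normal. Precision-weighted mean: (1/6.9·6.2 + 15/1.9·5.84) / (1/6.9 + 15/1.9) = 5.8465.
A Normal posterior is symmetric, so mode = mean.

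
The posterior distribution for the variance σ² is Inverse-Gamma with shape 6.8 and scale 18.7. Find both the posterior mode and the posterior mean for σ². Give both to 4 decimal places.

Mode = β/(α+1) = 18.7/7.8 = 2.3974.
Mean = β/(α−1) = 18.7/5.8 = 3.2241.

posterior mode = 2.3974, posterior mean = 3.2241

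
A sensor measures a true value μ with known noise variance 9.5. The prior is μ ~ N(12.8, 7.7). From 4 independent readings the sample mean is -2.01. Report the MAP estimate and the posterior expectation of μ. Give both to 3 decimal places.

Posterior for μ is Normal. Precision-weighted mean: (1/7.7·12.8 + 4/9.5·-2.01) / (1/7.7 + 4/9.5) = 1.481.
A Normal posterior is symmetric, so mode = mean.

MAP = 1.481; posterior mean = 1.481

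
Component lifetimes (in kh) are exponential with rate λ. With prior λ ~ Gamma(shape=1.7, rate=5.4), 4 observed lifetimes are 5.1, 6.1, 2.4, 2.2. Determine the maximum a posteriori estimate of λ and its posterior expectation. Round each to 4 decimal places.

Σ times = 15.8. Posterior: Gamma(shape = 1.7+4 = 5.7, rate = 5.4+15.8 = 21.2).
Mode = (α−1)/β = 4.7/21.2 = 0.2217.
Mean = α/β = 5.7/21.2 = 0.2689.
The mean is pulled above the mode by the posterior's right skew.

maximum a posteriori estimate = 0.2217, posterior expectation = 0.2689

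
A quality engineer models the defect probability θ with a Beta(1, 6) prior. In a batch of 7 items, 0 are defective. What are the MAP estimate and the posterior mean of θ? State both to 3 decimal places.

MAP: 0.000. Posterior mean: 0.071.

Posterior: Beta(1+0, 6+7) = Beta(1, 13).
Since α = 1 ≤ 1 and β > 1, the Beta density is monotone decreasing on [0,1]; the mode is at 0.
Mean = 1/(1+13) = 0.071.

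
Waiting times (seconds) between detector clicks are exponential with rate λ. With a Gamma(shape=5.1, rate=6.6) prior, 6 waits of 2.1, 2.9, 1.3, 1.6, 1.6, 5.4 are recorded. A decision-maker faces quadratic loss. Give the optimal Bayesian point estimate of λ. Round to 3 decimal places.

0.516

Σ times = 14.9. Posterior: Gamma(shape = 5.1+6 = 11.1, rate = 6.6+14.9 = 21.5).
Mode = (α−1)/β = 10.1/21.5 = 0.470.
Mean = α/β = 11.1/21.5 = 0.516.
Quadratic loss ⇒ the optimal estimator is the posterior mean.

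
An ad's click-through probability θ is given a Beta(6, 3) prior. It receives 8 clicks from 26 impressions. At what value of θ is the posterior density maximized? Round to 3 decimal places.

0.394

Posterior: Beta(6+8, 3+18) = Beta(14, 21).
Mode = (14−1)/(14+21−2) = 13/33 = 0.394.
Mean = 14/(14+21) = 14/35 = 0.400.
This is the posterior mode — the MAP estimate.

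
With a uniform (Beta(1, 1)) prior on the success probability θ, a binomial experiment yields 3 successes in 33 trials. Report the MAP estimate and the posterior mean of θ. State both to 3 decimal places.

MAP = 0.091; posterior mean = 0.114

Posterior: Beta(1+3, 1+30) = Beta(4, 31).
Mode = (4−1)/(4+31−2) = 3/33 = 0.091.
Mean = 4/(4+31) = 4/35 = 0.114.
Mean > mode: the posterior has a right tail.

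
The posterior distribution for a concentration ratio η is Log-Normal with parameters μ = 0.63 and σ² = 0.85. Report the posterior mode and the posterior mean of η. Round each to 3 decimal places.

posterior mode = 0.803, posterior mean = 2.872

Mode = exp(μ − σ²) = exp(-0.22) = 0.803.
Mean = exp(μ + σ²/2) = exp(1.055) = 2.872.
The posterior is right-skewed, so the mean exceeds the mode.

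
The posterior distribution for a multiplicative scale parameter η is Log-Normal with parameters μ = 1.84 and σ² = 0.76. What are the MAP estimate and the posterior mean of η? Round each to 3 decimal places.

η_MAP = 2.945, E[η|data] = 9.207

Mode = exp(μ − σ²) = exp(1.08) = 2.945.
Mean = exp(μ + σ²/2) = exp(2.220) = 9.207.
The mean is pulled above the mode by the posterior's right skew.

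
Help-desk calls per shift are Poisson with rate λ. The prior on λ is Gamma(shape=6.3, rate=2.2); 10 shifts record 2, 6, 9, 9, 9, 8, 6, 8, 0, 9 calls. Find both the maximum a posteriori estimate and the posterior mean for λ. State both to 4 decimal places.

MAP = 5.8443, posterior mean = 5.9262

Σ counts = 66. Posterior: Gamma(shape = 6.3+66 = 72.3, rate = 2.2+10 = 12.2).
Mode = (α−1)/β = 71.3/12.2 = 5.8443.
Mean = α/β = 72.3/12.2 = 5.9262.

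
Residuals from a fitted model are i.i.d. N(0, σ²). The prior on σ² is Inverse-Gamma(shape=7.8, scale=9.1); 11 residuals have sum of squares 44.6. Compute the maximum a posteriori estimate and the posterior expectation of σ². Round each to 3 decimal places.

Posterior: Inverse-Gamma(shape = 7.8+11/2 = 13.3, scale = 9.1+44.6/2 = 31.4).
Mode = β/(α+1) = 31.4/14.3 = 2.196.
Mean = β/(α−1) = 31.4/12.3 = 2.553.

maximum a posteriori estimate = 2.196, posterior expectation = 2.553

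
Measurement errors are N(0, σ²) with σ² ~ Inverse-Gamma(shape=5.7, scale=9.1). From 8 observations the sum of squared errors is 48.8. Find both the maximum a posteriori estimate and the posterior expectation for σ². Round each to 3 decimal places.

MAP = 3.131, posterior mean = 3.851

Posterior: Inverse-Gamma(shape = 5.7+8/2 = 9.7, scale = 9.1+48.8/2 = 33.5).
Mode = β/(α+1) = 33.5/10.7 = 3.131.
Mean = β/(α−1) = 33.5/8.7 = 3.851.
The posterior is right-skewed, so the mean exceeds the mode.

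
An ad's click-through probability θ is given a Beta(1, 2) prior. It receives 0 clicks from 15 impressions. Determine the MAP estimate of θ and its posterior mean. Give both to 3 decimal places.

θ_MAP = 0.000, E[θ|data] = 0.056

Posterior: Beta(1+0, 2+15) = Beta(1, 17).
Since α = 1 ≤ 1 and β > 1, the Beta density is monotone decreasing on [0,1]; the mode is at 0.
Mean = 1/(1+17) = 0.056.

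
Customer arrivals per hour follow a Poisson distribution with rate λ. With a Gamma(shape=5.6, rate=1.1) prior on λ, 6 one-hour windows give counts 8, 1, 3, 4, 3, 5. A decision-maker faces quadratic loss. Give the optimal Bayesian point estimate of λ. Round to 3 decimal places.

Σ counts = 24. Posterior: Gamma(shape = 5.6+24 = 29.6, rate = 1.1+6 = 7.1).
Mode = (α−1)/β = 28.6/7.1 = 4.028.
Mean = α/β = 29.6/7.1 = 4.169.
Quadratic loss ⇒ the optimal estimator is the posterior mean.

4.169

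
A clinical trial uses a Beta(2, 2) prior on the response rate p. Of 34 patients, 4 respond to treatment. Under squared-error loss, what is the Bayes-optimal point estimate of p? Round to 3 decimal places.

Posterior: Beta(2+4, 2+30) = Beta(6, 32).
Mode = (6−1)/(6+32−2) = 5/36 = 0.139.
Mean = 6/(6+32) = 6/38 = 0.158.
Squared-error loss ⇒ the optimal estimator is the posterior mean.

0.158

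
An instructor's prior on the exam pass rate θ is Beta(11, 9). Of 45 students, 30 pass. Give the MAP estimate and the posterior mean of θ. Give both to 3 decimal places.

MAP = 0.635; posterior mean = 0.631

Posterior: Beta(11+30, 9+15) = Beta(41, 24).
Mode = (41−1)/(41+24−2) = 40/63 = 0.635.
Mean = 41/(41+24) = 41/65 = 0.631.
Left-skewed posterior ⇒ mean < mode.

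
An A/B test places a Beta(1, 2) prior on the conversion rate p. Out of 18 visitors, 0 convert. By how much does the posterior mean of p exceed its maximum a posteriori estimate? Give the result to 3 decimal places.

0.048

Posterior: Beta(1+0, 2+18) = Beta(1, 20).
Since α = 1 ≤ 1 and β > 1, the Beta density is monotone decreasing on [0,1]; the mode is at 0.
Mean = 1/(1+20) = 0.048.
Difference = 0.048 − 0.000 = 0.048.
The mean is pulled above the mode by the posterior's right skew.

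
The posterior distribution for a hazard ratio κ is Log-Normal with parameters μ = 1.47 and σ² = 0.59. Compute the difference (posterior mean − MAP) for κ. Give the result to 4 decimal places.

3.4307

Mode = exp(μ − σ²) = exp(0.88) = 2.4109.
Mean = exp(μ + σ²/2) = exp(1.765) = 5.8416.
Difference = 5.8416 − 2.4109 = 3.4307.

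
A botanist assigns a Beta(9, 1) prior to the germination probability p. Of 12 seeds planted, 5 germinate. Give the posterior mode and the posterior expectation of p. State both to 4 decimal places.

Posterior: Beta(9+5, 1+7) = Beta(14, 8).
Mode = (14−1)/(14+8−2) = 13/20 = 0.6500.
Mean = 14/(14+8) = 14/22 = 0.6364.

MAP = 0.6500; posterior mean = 0.6364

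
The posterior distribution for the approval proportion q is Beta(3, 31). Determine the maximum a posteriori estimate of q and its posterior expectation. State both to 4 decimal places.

MAP = 0.0625, posterior mean = 0.0882

Mode = (3−1)/(3+31−2) = 2/32 = 0.0625.
Mean = 3/(3+31) = 3/34 = 0.0882.
Mean > mode: the posterior has a right tail.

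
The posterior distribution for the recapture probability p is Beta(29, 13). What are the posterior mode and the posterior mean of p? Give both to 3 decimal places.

Mode = (29−1)/(29+13−2) = 28/40 = 0.700.
Mean = 29/(29+13) = 29/42 = 0.690.

p_MAP = 0.700, E[p|data] = 0.690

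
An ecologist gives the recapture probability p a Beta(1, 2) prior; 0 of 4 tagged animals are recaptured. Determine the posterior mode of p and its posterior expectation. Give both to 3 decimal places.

p_MAP = 0.000, E[p|data] = 0.143

Posterior: Beta(1+0, 2+4) = Beta(1, 6).
Since α = 1 ≤ 1 and β > 1, the Beta density is monotone decreasing on [0,1]; the mode is at 0.
Mean = 1/(1+6) = 0.143.
The posterior is right-skewed, so the mean exceeds the mode.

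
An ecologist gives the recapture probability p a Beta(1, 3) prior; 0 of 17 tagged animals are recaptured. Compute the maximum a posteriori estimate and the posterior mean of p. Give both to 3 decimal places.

maximum a posteriori estimate = 0.000, posterior mean = 0.048

Posterior: Beta(1+0, 3+17) = Beta(1, 20).
Since α = 1 ≤ 1 and β > 1, the Beta density is monotone decreasing on [0,1]; the mode is at 0.
Mean = 1/(1+20) = 0.048.
The mean is pulled above the mode by the posterior's right skew.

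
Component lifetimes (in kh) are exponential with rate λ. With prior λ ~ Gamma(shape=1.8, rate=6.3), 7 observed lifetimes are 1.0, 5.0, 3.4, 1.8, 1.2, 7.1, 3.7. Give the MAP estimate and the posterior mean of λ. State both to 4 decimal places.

MAP estimate = 0.2644, posterior mean = 0.2983

Σ times = 23.2. Posterior: Gamma(shape = 1.8+7 = 8.8, rate = 6.3+23.2 = 29.5).
Mode = (α−1)/β = 7.8/29.5 = 0.2644.
Mean = α/β = 8.8/29.5 = 0.2983.
The posterior is right-skewed, so the mean exceeds the mode.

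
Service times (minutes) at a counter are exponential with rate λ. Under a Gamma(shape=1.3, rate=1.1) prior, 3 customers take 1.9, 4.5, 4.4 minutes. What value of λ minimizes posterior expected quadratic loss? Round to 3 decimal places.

Σ times = 10.8. Posterior: Gamma(shape = 1.3+3 = 4.3, rate = 1.1+10.8 = 11.9).
Mode = (α−1)/β = 3.3/11.9 = 0.277.
Mean = α/β = 4.3/11.9 = 0.361.
Quadratic loss ⇒ the optimal estimator is the posterior mean.

0.361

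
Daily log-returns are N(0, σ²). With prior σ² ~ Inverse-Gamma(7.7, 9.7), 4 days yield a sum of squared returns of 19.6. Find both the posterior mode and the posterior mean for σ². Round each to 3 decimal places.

Posterior: Inverse-Gamma(shape = 7.7+4/2 = 9.7, scale = 9.7+19.6/2 = 19.5).
Mode = β/(α+1) = 19.5/10.7 = 1.822.
Mean = β/(α−1) = 19.5/8.7 = 2.241.

MAP = 1.822, posterior mean = 2.241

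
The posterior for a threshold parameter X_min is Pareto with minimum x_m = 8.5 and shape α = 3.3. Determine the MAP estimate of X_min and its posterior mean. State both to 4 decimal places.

MAP estimate = 8.5000, posterior mean = 12.1957

The Pareto density is strictly decreasing on [x_m, ∞), so the mode is x_m = 8.5000.
Mean = α·x_m/(α−1) = 3.3·8.5/2.3 = 12.1957.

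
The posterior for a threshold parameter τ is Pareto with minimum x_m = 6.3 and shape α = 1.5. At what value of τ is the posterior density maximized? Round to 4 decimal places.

The Pareto density is strictly decreasing on [x_m, ∞), so the mode is x_m = 6.3000.
Mean = α·x_m/(α−1) = 1.5·6.3/0.5 = 18.9000.
This is the posterior mode — the MAP estimate.

6.3000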